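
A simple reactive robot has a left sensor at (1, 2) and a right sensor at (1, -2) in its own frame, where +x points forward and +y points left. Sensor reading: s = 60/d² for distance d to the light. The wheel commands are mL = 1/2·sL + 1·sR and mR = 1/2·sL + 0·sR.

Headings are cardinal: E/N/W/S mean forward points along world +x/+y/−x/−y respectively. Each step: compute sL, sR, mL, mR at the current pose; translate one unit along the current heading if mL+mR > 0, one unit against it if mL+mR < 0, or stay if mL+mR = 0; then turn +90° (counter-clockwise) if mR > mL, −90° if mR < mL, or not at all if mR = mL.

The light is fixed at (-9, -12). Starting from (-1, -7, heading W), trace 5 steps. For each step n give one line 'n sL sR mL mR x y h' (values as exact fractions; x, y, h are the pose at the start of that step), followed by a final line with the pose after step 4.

0 30/29 30/49 1605/1421 15/29 -1 -7 W
1 60/61 20/39 2390/2379 30/61 -2 -7 N
2 15/32 3/4 63/64 15/64 -2 -6 E
3 12/25 60/61 1866/1525 6/25 -1 -6 S
4 30/29 30/49 1605/1421 15/29 -1 -7 W
final -2 -7 N

n=0: pose=(-1,-7,W); sL=30/29, sR=30/49; mL=1605/1421, mR=15/29; mL+mR=2340/1421 → advance +1; mR−mL=-30/49 → turn -1·90°
n=1: pose=(-2,-7,N); sL=60/61, sR=20/39; mL=2390/2379, mR=30/61; mL+mR=3560/2379 → advance +1; mR−mL=-20/39 → turn -1·90°
n=2: pose=(-2,-6,E); sL=15/32, sR=3/4; mL=63/64, mR=15/64; mL+mR=39/32 → advance +1; mR−mL=-3/4 → turn -1·90°
n=3: pose=(-1,-6,S); sL=12/25, sR=60/61; mL=1866/1525, mR=6/25; mL+mR=2232/1525 → advance +1; mR−mL=-60/61 → turn -1·90°
n=4: pose=(-1,-7,W); sL=30/29, sR=30/49; mL=1605/1421, mR=15/29; mL+mR=2340/1421 → advance +1; mR−mL=-30/49 → turn -1·90°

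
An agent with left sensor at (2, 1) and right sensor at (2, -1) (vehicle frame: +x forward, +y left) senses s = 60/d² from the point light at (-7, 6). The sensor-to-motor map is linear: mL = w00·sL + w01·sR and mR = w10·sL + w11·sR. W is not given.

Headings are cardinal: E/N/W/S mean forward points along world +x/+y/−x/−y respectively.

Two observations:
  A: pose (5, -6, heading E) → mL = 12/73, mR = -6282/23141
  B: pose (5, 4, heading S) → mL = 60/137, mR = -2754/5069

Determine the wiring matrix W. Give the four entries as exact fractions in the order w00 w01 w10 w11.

obs A: pose=(5,-6,E) → sL=60/317, sR=12/73, mL=12/73, mR=-6282/23141
obs B: pose=(5,4,S) → sL=12/37, sR=60/137, mL=60/137, mR=-2754/5069
sensor matrix S = [[60/317, 12/73], [12/37, 60/137]]; det S = 3469824/117301729
solve [mL_A; mL_B] = S·[w00; w01] and [mR_A; mR_B] = S·[w10; w11]:
  w00 = 0, w01 = 1, w10 = -1, w11 = -1/2

0 1 -1 -1/2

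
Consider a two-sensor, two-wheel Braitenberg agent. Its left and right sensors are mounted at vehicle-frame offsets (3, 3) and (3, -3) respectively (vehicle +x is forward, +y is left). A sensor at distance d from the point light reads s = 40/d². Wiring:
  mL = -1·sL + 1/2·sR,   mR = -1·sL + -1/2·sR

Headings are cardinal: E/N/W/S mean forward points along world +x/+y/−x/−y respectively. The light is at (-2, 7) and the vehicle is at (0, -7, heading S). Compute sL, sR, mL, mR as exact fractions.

left sensor world pos  = (3, -10); dL² = 314
right sensor world pos = (-3, -10); dR² = 290
sL = 40/314 = 20/157
sR = 40/290 = 4/29
mL = -1·sL + 1/2·sR = -266/4553
mR = -1·sL + -1/2·sR = -894/4553

20/157 4/29 -266/4553 -894/4553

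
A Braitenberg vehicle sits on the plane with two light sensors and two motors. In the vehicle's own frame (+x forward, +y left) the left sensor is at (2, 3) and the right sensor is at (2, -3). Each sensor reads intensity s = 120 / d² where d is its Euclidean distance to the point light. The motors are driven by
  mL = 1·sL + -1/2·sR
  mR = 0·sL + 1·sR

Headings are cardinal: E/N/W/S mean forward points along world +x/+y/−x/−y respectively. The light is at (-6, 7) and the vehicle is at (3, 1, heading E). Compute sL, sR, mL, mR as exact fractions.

left sensor world pos  = (5, 4); dL² = 130
right sensor world pos = (5, -2); dR² = 202
sL = 120/130 = 12/13
sR = 120/202 = 60/101
mL = 1·sL + -1/2·sR = 822/1313
mR = 0·sL + 1·sR = 60/101

12/13 60/101 822/1313 60/101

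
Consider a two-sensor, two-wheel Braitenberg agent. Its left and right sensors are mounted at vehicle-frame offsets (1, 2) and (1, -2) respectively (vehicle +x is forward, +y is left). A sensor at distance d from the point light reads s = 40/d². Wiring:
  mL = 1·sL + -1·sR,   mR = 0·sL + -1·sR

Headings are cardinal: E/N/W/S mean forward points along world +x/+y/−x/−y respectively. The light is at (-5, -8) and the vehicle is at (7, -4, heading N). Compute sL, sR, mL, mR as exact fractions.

8/25 40/221 768/5525 -40/221

left sensor world pos  = (5, -3); dL² = 125
right sensor world pos = (9, -3); dR² = 221
sL = 40/125 = 8/25
sR = 40/221 = 40/221
mL = 1·sL + -1·sR = 768/5525
mR = 0·sL + -1·sR = -40/221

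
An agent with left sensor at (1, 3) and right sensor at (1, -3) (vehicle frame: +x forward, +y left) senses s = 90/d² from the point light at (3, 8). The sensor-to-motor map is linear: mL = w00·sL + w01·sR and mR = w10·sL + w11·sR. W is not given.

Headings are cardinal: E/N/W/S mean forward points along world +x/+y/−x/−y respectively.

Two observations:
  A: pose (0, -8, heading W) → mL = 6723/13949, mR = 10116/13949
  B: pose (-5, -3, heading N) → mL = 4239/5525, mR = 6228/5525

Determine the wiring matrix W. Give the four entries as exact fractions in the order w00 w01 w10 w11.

1 1/2 1 1

obs A: pose=(0,-8,W) → sL=90/377, sR=18/37, mL=6723/13949, mR=10116/13949
obs B: pose=(-5,-3,N) → sL=90/221, sR=18/25, mL=4239/5525, mR=6228/5525
sensor matrix S = [[90/377, 18/37], [90/221, 18/25]]; det S = -31104/1185665
solve [mL_A; mL_B] = S·[w00; w01] and [mR_A; mR_B] = S·[w10; w11]:
  w00 = 1, w01 = 1/2, w10 = 1, w11 = 1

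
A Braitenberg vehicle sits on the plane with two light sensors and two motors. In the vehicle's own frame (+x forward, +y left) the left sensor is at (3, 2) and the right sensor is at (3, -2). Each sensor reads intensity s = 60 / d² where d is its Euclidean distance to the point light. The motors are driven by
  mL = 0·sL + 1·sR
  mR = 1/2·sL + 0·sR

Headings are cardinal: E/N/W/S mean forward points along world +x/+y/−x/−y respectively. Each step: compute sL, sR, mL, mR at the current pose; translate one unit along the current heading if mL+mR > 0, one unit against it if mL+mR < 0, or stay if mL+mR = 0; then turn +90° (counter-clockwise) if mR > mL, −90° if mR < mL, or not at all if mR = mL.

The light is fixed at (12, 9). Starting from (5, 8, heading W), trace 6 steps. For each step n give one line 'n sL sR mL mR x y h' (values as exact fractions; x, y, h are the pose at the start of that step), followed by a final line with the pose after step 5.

n=0: pose=(5,8,W); sL=60/109, sR=60/101; mL=60/101, mR=30/109; mL+mR=9570/11009 → advance +1; mR−mL=-3510/11009 → turn -1·90°
n=1: pose=(4,8,N); sL=15/26, sR=3/2; mL=3/2, mR=15/52; mL+mR=93/52 → advance +1; mR−mL=-63/52 → turn -1·90°
n=2: pose=(4,9,E); sL=60/29, sR=60/29; mL=60/29, mR=30/29; mL+mR=90/29 → advance +1; mR−mL=-30/29 → turn -1·90°
n=3: pose=(5,9,S); sL=30/17, sR=2/3; mL=2/3, mR=15/17; mL+mR=79/51 → advance +1; mR−mL=11/51 → turn +1·90°
n=4: pose=(5,8,E); sL=60/17, sR=12/5; mL=12/5, mR=30/17; mL+mR=354/85 → advance +1; mR−mL=-54/85 → turn -1·90°
n=5: pose=(6,8,S); sL=15/8, sR=3/4; mL=3/4, mR=15/16; mL+mR=27/16 → advance +1; mR−mL=3/16 → turn +1·90°

0 60/109 60/101 60/101 30/109 5 8 W
1 15/26 3/2 3/2 15/52 4 8 N
2 60/29 60/29 60/29 30/29 4 9 E
3 30/17 2/3 2/3 15/17 5 9 S
4 60/17 12/5 12/5 30/17 5 8 E
5 15/8 3/4 3/4 15/16 6 8 S
final 6 7 E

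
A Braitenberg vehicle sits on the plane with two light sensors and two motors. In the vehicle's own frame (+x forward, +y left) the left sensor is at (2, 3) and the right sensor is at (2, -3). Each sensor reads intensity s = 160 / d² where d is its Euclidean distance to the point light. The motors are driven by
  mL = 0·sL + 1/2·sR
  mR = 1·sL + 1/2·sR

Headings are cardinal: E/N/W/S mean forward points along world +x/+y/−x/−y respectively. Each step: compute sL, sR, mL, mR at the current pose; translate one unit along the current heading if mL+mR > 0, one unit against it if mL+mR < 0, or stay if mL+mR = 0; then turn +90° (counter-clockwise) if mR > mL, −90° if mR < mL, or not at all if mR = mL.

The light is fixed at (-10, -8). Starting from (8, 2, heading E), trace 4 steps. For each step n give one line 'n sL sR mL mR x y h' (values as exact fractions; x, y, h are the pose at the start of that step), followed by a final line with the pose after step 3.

n=0: pose=(8,2,E); sL=160/569, sR=160/449; mL=80/449, mR=117360/255481; mL+mR=162880/255481 → advance +1; mR−mL=160/569 → turn +1·90°
n=1: pose=(9,2,N); sL=2/5, sR=40/157; mL=20/157, mR=414/785; mL+mR=514/785 → advance +1; mR−mL=2/5 → turn +1·90°
n=2: pose=(9,3,W); sL=160/353, sR=32/97; mL=16/97, mR=21168/34241; mL+mR=26816/34241 → advance +1; mR−mL=160/353 → turn +1·90°
n=3: pose=(8,3,S); sL=80/261, sR=80/153; mL=40/153, mR=280/493; mL+mR=3680/4437 → advance +1; mR−mL=80/261 → turn +1·90°

0 160/569 160/449 80/449 117360/255481 8 2 E
1 2/5 40/157 20/157 414/785 9 2 N
2 160/353 32/97 16/97 21168/34241 9 3 W
3 80/261 80/153 40/153 280/493 8 3 S
final 8 2 E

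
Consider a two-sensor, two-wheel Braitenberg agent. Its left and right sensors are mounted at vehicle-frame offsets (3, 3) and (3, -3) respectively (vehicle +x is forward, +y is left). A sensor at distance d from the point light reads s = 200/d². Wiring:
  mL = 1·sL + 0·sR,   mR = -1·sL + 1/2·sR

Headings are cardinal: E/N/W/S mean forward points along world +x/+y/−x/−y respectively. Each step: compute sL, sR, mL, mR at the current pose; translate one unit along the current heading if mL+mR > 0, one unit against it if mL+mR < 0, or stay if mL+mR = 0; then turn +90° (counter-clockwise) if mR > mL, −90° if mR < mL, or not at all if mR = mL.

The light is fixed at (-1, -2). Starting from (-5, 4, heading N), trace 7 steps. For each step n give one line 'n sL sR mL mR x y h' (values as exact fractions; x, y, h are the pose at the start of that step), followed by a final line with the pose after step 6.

n=0: pose=(-5,4,N); sL=20/13, sR=100/41; mL=20/13, mR=-170/533; mL+mR=50/41 → advance +1; mR−mL=-990/533 → turn -1·90°
n=1: pose=(-5,5,E); sL=200/101, sR=200/17; mL=200/101, mR=6700/1717; mL+mR=100/17 → advance +1; mR−mL=3300/1717 → turn +1·90°
n=2: pose=(-4,5,N); sL=25/17, sR=2; mL=25/17, mR=-8/17; mL+mR=1 → advance +1; mR−mL=-33/17 → turn -1·90°
n=3: pose=(-4,6,E); sL=200/121, sR=8; mL=200/121, mR=284/121; mL+mR=4 → advance +1; mR−mL=84/121 → turn +1·90°
n=4: pose=(-3,6,N); sL=100/73, sR=100/61; mL=100/73, mR=-2450/4453; mL+mR=50/61 → advance +1; mR−mL=-8550/4453 → turn -1·90°
n=5: pose=(-3,7,E); sL=40/29, sR=200/37; mL=40/29, mR=1420/1073; mL+mR=100/37 → advance +1; mR−mL=-60/1073 → turn -1·90°
n=6: pose=(-2,7,S); sL=5, sR=50/13; mL=5, mR=-40/13; mL+mR=25/13 → advance +1; mR−mL=-105/13 → turn -1·90°

0 20/13 100/41 20/13 -170/533 -5 4 N
1 200/101 200/17 200/101 6700/1717 -5 5 E
2 25/17 2 25/17 -8/17 -4 5 N
3 200/121 8 200/121 284/121 -4 6 E
4 100/73 100/61 100/73 -2450/4453 -3 6 N
5 40/29 200/37 40/29 1420/1073 -3 7 E
6 5 50/13 5 -40/13 -2 7 S
final -2 6 W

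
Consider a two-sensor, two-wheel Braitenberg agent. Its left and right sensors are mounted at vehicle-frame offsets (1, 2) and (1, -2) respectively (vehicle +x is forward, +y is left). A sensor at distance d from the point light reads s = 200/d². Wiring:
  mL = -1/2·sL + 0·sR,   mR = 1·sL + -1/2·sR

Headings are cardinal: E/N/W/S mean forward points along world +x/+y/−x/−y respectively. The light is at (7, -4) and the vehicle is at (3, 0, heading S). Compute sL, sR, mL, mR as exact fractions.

200/13 40/9 -100/13 1540/117

left sensor world pos  = (5, -1); dL² = 13
right sensor world pos = (1, -1); dR² = 45
sL = 200/13 = 200/13
sR = 200/45 = 40/9
mL = -1/2·sL + 0·sR = -100/13
mR = 1·sL + -1/2·sR = 1540/117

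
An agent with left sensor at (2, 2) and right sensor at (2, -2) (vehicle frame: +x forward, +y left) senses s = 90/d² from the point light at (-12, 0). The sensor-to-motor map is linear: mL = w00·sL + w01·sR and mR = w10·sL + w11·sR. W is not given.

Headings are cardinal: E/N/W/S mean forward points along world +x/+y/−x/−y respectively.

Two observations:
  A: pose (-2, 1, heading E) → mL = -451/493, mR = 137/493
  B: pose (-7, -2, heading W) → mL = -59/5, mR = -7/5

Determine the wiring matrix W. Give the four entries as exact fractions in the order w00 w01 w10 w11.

-1/2 -1 1 -1/2

obs A: pose=(-2,1,E) → sL=10/17, sR=18/29, mL=-451/493, mR=137/493
obs B: pose=(-7,-2,W) → sL=18/5, sR=10, mL=-59/5, mR=-7/5
sensor matrix S = [[10/17, 18/29], [18/5, 10]]; det S = 8992/2465
solve [mL_A; mL_B] = S·[w00; w01] and [mR_A; mR_B] = S·[w10; w11]:
  w00 = -1/2, w01 = -1, w10 = 1, w11 = -1/2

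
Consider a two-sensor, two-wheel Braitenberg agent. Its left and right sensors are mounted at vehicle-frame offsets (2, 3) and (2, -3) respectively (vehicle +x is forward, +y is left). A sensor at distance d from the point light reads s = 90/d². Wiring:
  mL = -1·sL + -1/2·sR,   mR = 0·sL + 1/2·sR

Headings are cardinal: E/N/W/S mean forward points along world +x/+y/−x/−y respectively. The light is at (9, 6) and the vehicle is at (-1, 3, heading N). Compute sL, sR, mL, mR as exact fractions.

left sensor world pos  = (-4, 5); dL² = 170
right sensor world pos = (2, 5); dR² = 50
sL = 90/170 = 9/17
sR = 90/50 = 9/5
mL = -1·sL + -1/2·sR = -243/170
mR = 0·sL + 1/2·sR = 9/10

9/17 9/5 -243/170 9/10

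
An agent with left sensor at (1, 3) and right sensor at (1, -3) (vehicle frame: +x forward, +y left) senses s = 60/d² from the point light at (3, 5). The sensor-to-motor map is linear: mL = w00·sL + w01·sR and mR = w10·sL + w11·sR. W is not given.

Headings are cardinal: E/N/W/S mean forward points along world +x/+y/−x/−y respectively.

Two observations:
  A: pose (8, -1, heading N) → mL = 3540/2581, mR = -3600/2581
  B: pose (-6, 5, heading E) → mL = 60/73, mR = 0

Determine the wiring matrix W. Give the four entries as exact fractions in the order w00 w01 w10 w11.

1/2 1/2 -1 1

obs A: pose=(8,-1,N) → sL=60/29, sR=60/89, mL=3540/2581, mR=-3600/2581
obs B: pose=(-6,5,E) → sL=60/73, sR=60/73, mL=60/73, mR=0
sensor matrix S = [[60/29, 60/89], [60/73, 60/73]]; det S = 216000/188413
solve [mL_A; mL_B] = S·[w00; w01] and [mR_A; mR_B] = S·[w10; w11]:
  w00 = 1/2, w01 = 1/2, w10 = -1, w11 = 1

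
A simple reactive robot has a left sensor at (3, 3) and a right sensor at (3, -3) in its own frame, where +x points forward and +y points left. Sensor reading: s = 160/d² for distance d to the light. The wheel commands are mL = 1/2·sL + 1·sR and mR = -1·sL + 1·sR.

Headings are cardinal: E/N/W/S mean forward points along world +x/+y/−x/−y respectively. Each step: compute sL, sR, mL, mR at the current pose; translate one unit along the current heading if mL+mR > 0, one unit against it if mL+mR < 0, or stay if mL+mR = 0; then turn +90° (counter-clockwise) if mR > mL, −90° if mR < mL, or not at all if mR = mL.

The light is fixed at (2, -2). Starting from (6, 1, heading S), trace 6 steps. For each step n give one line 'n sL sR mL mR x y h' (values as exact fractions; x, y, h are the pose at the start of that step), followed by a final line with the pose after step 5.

n=0: pose=(6,1,S); sL=160/49, sR=160; mL=7920/49, mR=7680/49; mL+mR=15600/49 → advance +1; mR−mL=-240/49 → turn -1·90°
n=1: pose=(6,0,W); sL=80, sR=80/13; mL=600/13, mR=-960/13; mL+mR=-360/13 → advance -1; mR−mL=-120 → turn -1·90°
n=2: pose=(7,0,N); sL=160/29, sR=160/89; mL=11760/2581, mR=-9600/2581; mL+mR=2160/2581 → advance +1; mR−mL=-240/29 → turn -1·90°
n=3: pose=(7,1,E); sL=8/5, sR=5/2; mL=33/10, mR=9/10; mL+mR=21/5 → advance +1; mR−mL=-12/5 → turn -1·90°
n=4: pose=(8,1,S); sL=160/81, sR=160/9; mL=1520/81, mR=1280/81; mL+mR=2800/81 → advance +1; mR−mL=-80/27 → turn -1·90°
n=5: pose=(8,0,W); sL=16, sR=80/17; mL=216/17, mR=-192/17; mL+mR=24/17 → advance +1; mR−mL=-24 → turn -1·90°

0 160/49 160 7920/49 7680/49 6 1 S
1 80 80/13 600/13 -960/13 6 0 W
2 160/29 160/89 11760/2581 -9600/2581 7 0 N
3 8/5 5/2 33/10 9/10 7 1 E
4 160/81 160/9 1520/81 1280/81 8 1 S
5 16 80/17 216/17 -192/17 8 0 W
final 7 0 N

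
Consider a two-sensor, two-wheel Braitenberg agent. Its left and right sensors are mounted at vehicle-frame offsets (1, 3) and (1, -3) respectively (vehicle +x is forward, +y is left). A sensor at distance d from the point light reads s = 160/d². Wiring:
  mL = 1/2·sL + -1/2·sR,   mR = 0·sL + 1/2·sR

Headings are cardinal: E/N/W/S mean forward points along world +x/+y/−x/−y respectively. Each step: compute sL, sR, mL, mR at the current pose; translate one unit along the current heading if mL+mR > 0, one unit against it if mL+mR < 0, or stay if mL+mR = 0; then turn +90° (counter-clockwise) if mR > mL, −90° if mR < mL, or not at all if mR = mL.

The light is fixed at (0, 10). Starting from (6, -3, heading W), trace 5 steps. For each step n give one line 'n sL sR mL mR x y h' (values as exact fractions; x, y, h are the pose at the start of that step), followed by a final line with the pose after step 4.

n=0: pose=(6,-3,W); sL=160/281, sR=32/25; mL=-2496/7025, mR=16/25; mL+mR=80/281 → advance +1; mR−mL=6992/7025 → turn +1·90°
n=1: pose=(5,-3,S); sL=8/13, sR=4/5; mL=-6/65, mR=2/5; mL+mR=4/13 → advance +1; mR−mL=32/65 → turn +1·90°
n=2: pose=(5,-4,E); sL=160/157, sR=32/65; mL=2688/10205, mR=16/65; mL+mR=80/157 → advance +1; mR−mL=-176/10205 → turn -1·90°
n=3: pose=(6,-4,S); sL=80/153, sR=80/117; mL=-160/1989, mR=40/117; mL+mR=40/153 → advance +1; mR−mL=280/663 → turn +1·90°
n=4: pose=(6,-5,E); sL=160/193, sR=160/373; mL=14400/71989, mR=80/373; mL+mR=80/193 → advance +1; mR−mL=1040/71989 → turn +1·90°

0 160/281 32/25 -2496/7025 16/25 6 -3 W
1 8/13 4/5 -6/65 2/5 5 -3 S
2 160/157 32/65 2688/10205 16/65 5 -4 E
3 80/153 80/117 -160/1989 40/117 6 -4 S
4 160/193 160/373 14400/71989 80/373 6 -5 E
final 7 -5 N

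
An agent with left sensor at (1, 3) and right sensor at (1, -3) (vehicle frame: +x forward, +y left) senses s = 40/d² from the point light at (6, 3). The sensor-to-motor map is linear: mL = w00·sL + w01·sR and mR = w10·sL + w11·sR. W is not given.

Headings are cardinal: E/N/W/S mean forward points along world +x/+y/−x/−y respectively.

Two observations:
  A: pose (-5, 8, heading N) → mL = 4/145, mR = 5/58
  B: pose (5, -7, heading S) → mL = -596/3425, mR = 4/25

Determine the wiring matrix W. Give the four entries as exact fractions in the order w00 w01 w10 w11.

obs A: pose=(-5,8,N) → sL=5/29, sR=2/5, mL=4/145, mR=5/58
obs B: pose=(5,-7,S) → sL=8/25, sR=40/137, mL=-596/3425, mR=4/25
sensor matrix S = [[5/29, 2/5], [8/25, 40/137]]; det S = -38568/496625
solve [mL_A; mL_B] = S·[w00; w01] and [mR_A; mR_B] = S·[w10; w11]:
  w00 = -1, w01 = 1/2, w10 = 1/2, w11 = 0

-1 1/2 1/2 0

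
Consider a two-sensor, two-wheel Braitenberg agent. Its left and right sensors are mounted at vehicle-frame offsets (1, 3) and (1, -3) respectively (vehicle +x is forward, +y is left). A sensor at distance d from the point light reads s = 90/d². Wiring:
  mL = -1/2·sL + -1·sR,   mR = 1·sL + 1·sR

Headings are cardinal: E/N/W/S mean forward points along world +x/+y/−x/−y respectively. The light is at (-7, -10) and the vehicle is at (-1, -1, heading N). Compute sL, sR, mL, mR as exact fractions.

left sensor world pos  = (-4, 0); dL² = 109
right sensor world pos = (2, 0); dR² = 181
sL = 90/109 = 90/109
sR = 90/181 = 90/181
mL = -1/2·sL + -1·sR = -17955/19729
mR = 1·sL + 1·sR = 26100/19729

90/109 90/181 -17955/19729 26100/19729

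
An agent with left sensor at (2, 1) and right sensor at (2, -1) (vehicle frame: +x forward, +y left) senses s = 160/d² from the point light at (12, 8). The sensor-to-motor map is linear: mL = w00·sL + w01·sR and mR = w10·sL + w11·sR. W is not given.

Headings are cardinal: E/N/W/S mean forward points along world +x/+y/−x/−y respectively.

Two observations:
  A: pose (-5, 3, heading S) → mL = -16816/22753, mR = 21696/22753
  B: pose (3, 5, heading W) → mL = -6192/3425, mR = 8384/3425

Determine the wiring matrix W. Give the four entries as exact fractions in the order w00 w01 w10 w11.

-1 -1/2 1 1

obs A: pose=(-5,3,S) → sL=32/61, sR=160/373, mL=-16816/22753, mR=21696/22753
obs B: pose=(3,5,W) → sL=160/137, sR=32/25, mL=-6192/3425, mR=8384/3425
sensor matrix S = [[32/61, 160/373], [160/137, 32/25]]; det S = 13287424/77929025
solve [mL_A; mL_B] = S·[w00; w01] and [mR_A; mR_B] = S·[w10; w11]:
  w00 = -1, w01 = -1/2, w10 = 1, w11 = 1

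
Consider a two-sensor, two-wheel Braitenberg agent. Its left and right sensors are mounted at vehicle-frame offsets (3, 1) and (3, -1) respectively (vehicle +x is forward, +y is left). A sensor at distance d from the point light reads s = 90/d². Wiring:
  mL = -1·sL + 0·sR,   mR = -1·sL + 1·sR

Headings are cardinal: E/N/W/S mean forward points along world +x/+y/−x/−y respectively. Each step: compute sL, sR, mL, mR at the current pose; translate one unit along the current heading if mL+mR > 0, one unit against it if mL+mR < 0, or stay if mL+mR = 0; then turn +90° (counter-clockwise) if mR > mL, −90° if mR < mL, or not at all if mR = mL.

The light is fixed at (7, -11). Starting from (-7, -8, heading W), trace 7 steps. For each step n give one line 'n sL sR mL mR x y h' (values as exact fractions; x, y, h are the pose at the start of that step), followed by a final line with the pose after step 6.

0 90/293 18/61 -90/293 -216/17873 -7 -8 W
1 5/8 45/98 -5/8 -65/392 -6 -8 S
2 18/25 90/109 -18/25 288/2725 -6 -7 E
3 45/137 45/109 -45/137 1260/14933 -7 -7 N
4 90/293 18/61 -90/293 -216/17873 -7 -8 W
5 5/8 45/98 -5/8 -65/392 -6 -8 S
6 18/25 90/109 -18/25 288/2725 -6 -7 E
final -7 -7 N

n=0: pose=(-7,-8,W); sL=90/293, sR=18/61; mL=-90/293, mR=-216/17873; mL+mR=-5706/17873 → advance -1; mR−mL=18/61 → turn +1·90°
n=1: pose=(-6,-8,S); sL=5/8, sR=45/98; mL=-5/8, mR=-65/392; mL+mR=-155/196 → advance -1; mR−mL=45/98 → turn +1·90°
n=2: pose=(-6,-7,E); sL=18/25, sR=90/109; mL=-18/25, mR=288/2725; mL+mR=-1674/2725 → advance -1; mR−mL=90/109 → turn +1·90°
n=3: pose=(-7,-7,N); sL=45/137, sR=45/109; mL=-45/137, mR=1260/14933; mL+mR=-3645/14933 → advance -1; mR−mL=45/109 → turn +1·90°
n=4: pose=(-7,-8,W); sL=90/293, sR=18/61; mL=-90/293, mR=-216/17873; mL+mR=-5706/17873 → advance -1; mR−mL=18/61 → turn +1·90°
n=5: pose=(-6,-8,S); sL=5/8, sR=45/98; mL=-5/8, mR=-65/392; mL+mR=-155/196 → advance -1; mR−mL=45/98 → turn +1·90°
n=6: pose=(-6,-7,E); sL=18/25, sR=90/109; mL=-18/25, mR=288/2725; mL+mR=-1674/2725 → advance -1; mR−mL=90/109 → turn +1·90°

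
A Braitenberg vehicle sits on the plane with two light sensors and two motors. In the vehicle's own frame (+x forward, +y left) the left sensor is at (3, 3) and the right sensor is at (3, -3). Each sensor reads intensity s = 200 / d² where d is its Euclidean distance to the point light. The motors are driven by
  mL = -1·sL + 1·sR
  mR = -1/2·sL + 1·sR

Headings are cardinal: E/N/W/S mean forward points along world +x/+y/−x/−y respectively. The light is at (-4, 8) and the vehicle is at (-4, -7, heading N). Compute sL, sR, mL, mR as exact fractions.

200/153 200/153 0 100/153

left sensor world pos  = (-7, -4); dL² = 153
right sensor world pos = (-1, -4); dR² = 153
sL = 200/153 = 200/153
sR = 200/153 = 200/153
mL = -1·sL + 1·sR = 0
mR = -1/2·sL + 1·sR = 100/153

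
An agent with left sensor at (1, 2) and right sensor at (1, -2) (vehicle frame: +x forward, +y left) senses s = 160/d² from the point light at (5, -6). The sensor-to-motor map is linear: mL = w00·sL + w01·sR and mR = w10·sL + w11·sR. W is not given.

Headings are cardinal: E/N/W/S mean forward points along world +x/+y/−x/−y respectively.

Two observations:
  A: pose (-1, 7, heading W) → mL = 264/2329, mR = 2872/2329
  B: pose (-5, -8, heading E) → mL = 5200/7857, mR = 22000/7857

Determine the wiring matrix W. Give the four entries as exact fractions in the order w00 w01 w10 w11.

-1/2 1 1 1/2

obs A: pose=(-1,7,W) → sL=16/17, sR=80/137, mL=264/2329, mR=2872/2329
obs B: pose=(-5,-8,E) → sL=160/81, sR=160/97, mL=5200/7857, mR=22000/7857
sensor matrix S = [[16/17, 80/137], [160/81, 160/97]]; det S = 7301120/18298953
solve [mL_A; mL_B] = S·[w00; w01] and [mR_A; mR_B] = S·[w10; w11]:
  w00 = -1/2, w01 = 1, w10 = 1, w11 = 1/2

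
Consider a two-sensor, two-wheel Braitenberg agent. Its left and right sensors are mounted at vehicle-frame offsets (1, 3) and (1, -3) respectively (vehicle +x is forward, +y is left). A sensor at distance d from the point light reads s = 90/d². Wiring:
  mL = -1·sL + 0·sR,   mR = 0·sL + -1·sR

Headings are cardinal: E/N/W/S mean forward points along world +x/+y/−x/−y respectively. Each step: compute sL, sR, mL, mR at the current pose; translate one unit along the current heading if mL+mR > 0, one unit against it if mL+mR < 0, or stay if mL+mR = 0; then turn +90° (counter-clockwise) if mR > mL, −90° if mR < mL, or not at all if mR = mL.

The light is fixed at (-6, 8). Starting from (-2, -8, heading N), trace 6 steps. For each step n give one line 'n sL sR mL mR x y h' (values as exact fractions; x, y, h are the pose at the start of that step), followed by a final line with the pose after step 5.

0 45/113 45/137 -45/113 -45/137 -2 -8 N
1 90/409 18/41 -90/409 -18/41 -2 -9 W
2 9/26 9/32 -9/26 -9/32 -1 -9 N
3 90/457 90/241 -90/457 -90/241 -1 -10 W
4 45/149 9/37 -45/149 -9/37 0 -10 N
5 90/509 90/281 -90/509 -90/281 0 -11 W
final 1 -11 N

n=0: pose=(-2,-8,N); sL=45/113, sR=45/137; mL=-45/113, mR=-45/137; mL+mR=-11250/15481 → advance -1; mR−mL=1080/15481 → turn +1·90°
n=1: pose=(-2,-9,W); sL=90/409, sR=18/41; mL=-90/409, mR=-18/41; mL+mR=-11052/16769 → advance -1; mR−mL=-3672/16769 → turn -1·90°
n=2: pose=(-1,-9,N); sL=9/26, sR=9/32; mL=-9/26, mR=-9/32; mL+mR=-261/416 → advance -1; mR−mL=27/416 → turn +1·90°
n=3: pose=(-1,-10,W); sL=90/457, sR=90/241; mL=-90/457, mR=-90/241; mL+mR=-62820/110137 → advance -1; mR−mL=-19440/110137 → turn -1·90°
n=4: pose=(0,-10,N); sL=45/149, sR=9/37; mL=-45/149, mR=-9/37; mL+mR=-3006/5513 → advance -1; mR−mL=324/5513 → turn +1·90°
n=5: pose=(0,-11,W); sL=90/509, sR=90/281; mL=-90/509, mR=-90/281; mL+mR=-71100/143029 → advance -1; mR−mL=-20520/143029 → turn -1·90°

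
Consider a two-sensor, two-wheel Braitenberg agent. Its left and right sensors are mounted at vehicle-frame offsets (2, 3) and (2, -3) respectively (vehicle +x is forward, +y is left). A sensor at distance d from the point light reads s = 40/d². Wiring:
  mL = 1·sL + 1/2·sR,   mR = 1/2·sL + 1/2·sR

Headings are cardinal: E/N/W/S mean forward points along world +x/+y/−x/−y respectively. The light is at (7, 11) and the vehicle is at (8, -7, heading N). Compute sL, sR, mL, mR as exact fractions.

left sensor world pos  = (5, -5); dL² = 260
right sensor world pos = (11, -5); dR² = 272
sL = 40/260 = 2/13
sR = 40/272 = 5/34
mL = 1·sL + 1/2·sR = 201/884
mR = 1/2·sL + 1/2·sR = 133/884

2/13 5/34 201/884 133/884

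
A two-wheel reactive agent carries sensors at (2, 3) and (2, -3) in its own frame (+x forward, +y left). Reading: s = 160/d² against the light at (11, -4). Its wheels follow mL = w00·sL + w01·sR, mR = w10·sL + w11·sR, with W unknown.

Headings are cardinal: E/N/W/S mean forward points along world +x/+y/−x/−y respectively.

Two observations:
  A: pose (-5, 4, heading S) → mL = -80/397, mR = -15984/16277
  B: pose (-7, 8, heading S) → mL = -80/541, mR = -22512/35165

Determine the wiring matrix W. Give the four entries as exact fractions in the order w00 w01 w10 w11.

obs A: pose=(-5,4,S) → sL=32/41, sR=160/397, mL=-80/397, mR=-15984/16277
obs B: pose=(-7,8,S) → sL=32/65, sR=160/541, mL=-80/541, mR=-22512/35165
sensor matrix S = [[32/41, 160/397], [32/65, 160/541]]; det S = 3710976/114476141
solve [mL_A; mL_B] = S·[w00; w01] and [mR_A; mR_B] = S·[w10; w11]:
  w00 = 0, w01 = -1/2, w10 = -1, w11 = -1/2

0 -1/2 -1 -1/2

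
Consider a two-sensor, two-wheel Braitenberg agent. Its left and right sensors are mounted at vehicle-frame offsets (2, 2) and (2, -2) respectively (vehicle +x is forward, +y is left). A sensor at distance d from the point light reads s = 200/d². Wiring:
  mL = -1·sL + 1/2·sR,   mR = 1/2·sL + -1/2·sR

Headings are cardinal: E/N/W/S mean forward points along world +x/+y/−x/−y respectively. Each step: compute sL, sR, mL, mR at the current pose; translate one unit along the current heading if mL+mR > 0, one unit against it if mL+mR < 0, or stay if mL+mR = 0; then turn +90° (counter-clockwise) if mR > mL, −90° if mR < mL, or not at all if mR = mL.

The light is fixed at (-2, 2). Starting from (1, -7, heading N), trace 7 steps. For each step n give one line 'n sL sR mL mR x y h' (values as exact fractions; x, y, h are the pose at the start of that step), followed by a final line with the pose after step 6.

n=0: pose=(1,-7,N); sL=4, sR=100/37; mL=-98/37, mR=24/37; mL+mR=-2 → advance -1; mR−mL=122/37 → turn +1·90°
n=1: pose=(1,-8,W); sL=40/29, sR=40/13; mL=60/377, mR=-320/377; mL+mR=-20/29 → advance -1; mR−mL=-380/377 → turn -1·90°
n=2: pose=(2,-8,N); sL=50/17, sR=2; mL=-33/17, mR=8/17; mL+mR=-25/17 → advance -1; mR−mL=41/17 → turn +1·90°
n=3: pose=(2,-9,W); sL=200/173, sR=40/17; mL=60/2941, mR=-1760/2941; mL+mR=-100/173 → advance -1; mR−mL=-1820/2941 → turn -1·90°
n=4: pose=(3,-9,N); sL=20/9, sR=20/13; mL=-170/117, mR=40/117; mL+mR=-10/9 → advance -1; mR−mL=70/39 → turn +1·90°
n=5: pose=(3,-10,W); sL=40/41, sR=200/109; mL=-260/4469, mR=-1920/4469; mL+mR=-20/41 → advance -1; mR−mL=-1660/4469 → turn -1·90°
n=6: pose=(4,-10,N); sL=50/29, sR=50/41; mL=-1325/1189, mR=300/1189; mL+mR=-25/29 → advance -1; mR−mL=1625/1189 → turn +1·90°

0 4 100/37 -98/37 24/37 1 -7 N
1 40/29 40/13 60/377 -320/377 1 -8 W
2 50/17 2 -33/17 8/17 2 -8 N
3 200/173 40/17 60/2941 -1760/2941 2 -9 W
4 20/9 20/13 -170/117 40/117 3 -9 N
5 40/41 200/109 -260/4469 -1920/4469 3 -10 W
6 50/29 50/41 -1325/1189 300/1189 4 -10 N
final 4 -11 W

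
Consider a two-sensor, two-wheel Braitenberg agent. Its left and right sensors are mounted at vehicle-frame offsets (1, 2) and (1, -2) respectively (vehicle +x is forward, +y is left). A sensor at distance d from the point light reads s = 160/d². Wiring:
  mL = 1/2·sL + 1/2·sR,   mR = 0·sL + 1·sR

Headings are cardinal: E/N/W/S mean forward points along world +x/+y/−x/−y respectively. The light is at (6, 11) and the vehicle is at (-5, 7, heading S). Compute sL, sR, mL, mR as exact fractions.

80/53 80/97 6000/5141 80/97

left sensor world pos  = (-3, 6); dL² = 106
right sensor world pos = (-7, 6); dR² = 194
sL = 160/106 = 80/53
sR = 160/194 = 80/97
mL = 1/2·sL + 1/2·sR = 6000/5141
mR = 0·sL + 1·sR = 80/97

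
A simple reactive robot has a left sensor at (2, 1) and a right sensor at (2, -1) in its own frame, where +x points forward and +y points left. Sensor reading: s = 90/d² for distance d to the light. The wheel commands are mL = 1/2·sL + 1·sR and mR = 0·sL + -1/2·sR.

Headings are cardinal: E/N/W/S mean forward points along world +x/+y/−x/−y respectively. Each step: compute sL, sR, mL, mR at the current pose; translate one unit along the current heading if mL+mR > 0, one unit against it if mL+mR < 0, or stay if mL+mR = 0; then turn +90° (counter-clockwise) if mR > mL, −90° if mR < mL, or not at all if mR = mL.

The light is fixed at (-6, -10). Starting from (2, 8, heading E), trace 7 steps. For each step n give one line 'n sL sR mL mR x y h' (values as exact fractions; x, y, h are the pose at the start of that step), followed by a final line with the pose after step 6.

n=0: pose=(2,8,E); sL=90/461, sR=90/389; mL=58995/179329, mR=-45/389; mL+mR=38250/179329 → advance +1; mR−mL=-79740/179329 → turn -1·90°
n=1: pose=(3,8,S); sL=45/178, sR=9/32; mL=1161/2848, mR=-9/64; mL+mR=1521/5696 → advance +1; mR−mL=-3123/5696 → turn -1·90°
n=2: pose=(3,7,W); sL=18/61, sR=90/373; mL=8847/22753, mR=-45/373; mL+mR=6102/22753 → advance +1; mR−mL=-11592/22753 → turn -1·90°
n=3: pose=(2,7,N); sL=9/41, sR=45/221; mL=5679/18122, mR=-45/442; mL+mR=1917/9061 → advance +1; mR−mL=-3762/9061 → turn -1·90°
n=4: pose=(2,8,E); sL=90/461, sR=90/389; mL=58995/179329, mR=-45/389; mL+mR=38250/179329 → advance +1; mR−mL=-79740/179329 → turn -1·90°
n=5: pose=(3,8,S); sL=45/178, sR=9/32; mL=1161/2848, mR=-9/64; mL+mR=1521/5696 → advance +1; mR−mL=-3123/5696 → turn -1·90°
n=6: pose=(3,7,W); sL=18/61, sR=90/373; mL=8847/22753, mR=-45/373; mL+mR=6102/22753 → advance +1; mR−mL=-11592/22753 → turn -1·90°

0 90/461 90/389 58995/179329 -45/389 2 8 E
1 45/178 9/32 1161/2848 -9/64 3 8 S
2 18/61 90/373 8847/22753 -45/373 3 7 W
3 9/41 45/221 5679/18122 -45/442 2 7 N
4 90/461 90/389 58995/179329 -45/389 2 8 E
5 45/178 9/32 1161/2848 -9/64 3 8 S
6 18/61 90/373 8847/22753 -45/373 3 7 W
final 2 7 N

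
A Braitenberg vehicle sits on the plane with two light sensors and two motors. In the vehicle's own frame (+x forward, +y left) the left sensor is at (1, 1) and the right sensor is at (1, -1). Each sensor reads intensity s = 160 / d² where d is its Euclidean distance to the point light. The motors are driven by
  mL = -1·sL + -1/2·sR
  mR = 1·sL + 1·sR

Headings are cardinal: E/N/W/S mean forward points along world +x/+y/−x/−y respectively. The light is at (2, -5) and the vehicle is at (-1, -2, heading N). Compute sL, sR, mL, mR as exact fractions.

5 8 -9 13

left sensor world pos  = (-2, -1); dL² = 32
right sensor world pos = (0, -1); dR² = 20
sL = 160/32 = 5
sR = 160/20 = 8
mL = -1·sL + -1/2·sR = -9
mR = 1·sL + 1·sR = 13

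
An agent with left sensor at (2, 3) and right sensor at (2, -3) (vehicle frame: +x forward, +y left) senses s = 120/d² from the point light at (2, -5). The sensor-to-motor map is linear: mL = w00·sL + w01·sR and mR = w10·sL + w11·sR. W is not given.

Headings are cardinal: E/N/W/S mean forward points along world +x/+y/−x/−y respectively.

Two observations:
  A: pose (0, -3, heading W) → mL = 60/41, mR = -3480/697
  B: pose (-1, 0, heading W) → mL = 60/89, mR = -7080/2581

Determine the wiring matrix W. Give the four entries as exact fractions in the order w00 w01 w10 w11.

0 1/2 -1/2 -1/2

obs A: pose=(0,-3,W) → sL=120/17, sR=120/41, mL=60/41, mR=-3480/697
obs B: pose=(-1,0,W) → sL=120/29, sR=120/89, mL=60/89, mR=-7080/2581
sensor matrix S = [[120/17, 120/41], [120/29, 120/89]]; det S = -4665600/1798957
solve [mL_A; mL_B] = S·[w00; w01] and [mR_A; mR_B] = S·[w10; w11]:
  w00 = 0, w01 = 1/2, w10 = -1/2, w11 = -1/2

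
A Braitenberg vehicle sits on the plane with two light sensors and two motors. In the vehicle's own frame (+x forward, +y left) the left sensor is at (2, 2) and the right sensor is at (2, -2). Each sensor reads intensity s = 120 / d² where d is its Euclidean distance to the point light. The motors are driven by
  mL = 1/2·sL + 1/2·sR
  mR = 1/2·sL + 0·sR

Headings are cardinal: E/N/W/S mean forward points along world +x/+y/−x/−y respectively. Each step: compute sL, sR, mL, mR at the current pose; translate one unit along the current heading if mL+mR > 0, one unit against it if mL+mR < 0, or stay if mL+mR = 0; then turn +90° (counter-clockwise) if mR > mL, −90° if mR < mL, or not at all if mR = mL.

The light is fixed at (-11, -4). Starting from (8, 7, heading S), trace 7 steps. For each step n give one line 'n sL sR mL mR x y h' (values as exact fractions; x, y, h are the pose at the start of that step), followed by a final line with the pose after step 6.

0 20/87 12/37 892/3219 10/87 8 7 S
1 120/353 120/433 47160/152849 60/353 8 6 W
2 3/10 15/68 177/680 3/20 7 6 N
3 120/569 120/481 63000/273689 60/569 7 7 E
4 20/87 12/37 892/3219 10/87 8 7 S
5 120/353 120/433 47160/152849 60/353 8 6 W
6 3/10 15/68 177/680 3/20 7 6 N
final 7 7 E

n=0: pose=(8,7,S); sL=20/87, sR=12/37; mL=892/3219, mR=10/87; mL+mR=1262/3219 → advance +1; mR−mL=-6/37 → turn -1·90°
n=1: pose=(8,6,W); sL=120/353, sR=120/433; mL=47160/152849, mR=60/353; mL+mR=73140/152849 → advance +1; mR−mL=-60/433 → turn -1·90°
n=2: pose=(7,6,N); sL=3/10, sR=15/68; mL=177/680, mR=3/20; mL+mR=279/680 → advance +1; mR−mL=-15/136 → turn -1·90°
n=3: pose=(7,7,E); sL=120/569, sR=120/481; mL=63000/273689, mR=60/569; mL+mR=91860/273689 → advance +1; mR−mL=-60/481 → turn -1·90°
n=4: pose=(8,7,S); sL=20/87, sR=12/37; mL=892/3219, mR=10/87; mL+mR=1262/3219 → advance +1; mR−mL=-6/37 → turn -1·90°
n=5: pose=(8,6,W); sL=120/353, sR=120/433; mL=47160/152849, mR=60/353; mL+mR=73140/152849 → advance +1; mR−mL=-60/433 → turn -1·90°
n=6: pose=(7,6,N); sL=3/10, sR=15/68; mL=177/680, mR=3/20; mL+mR=279/680 → advance +1; mR−mL=-15/136 → turn -1·90°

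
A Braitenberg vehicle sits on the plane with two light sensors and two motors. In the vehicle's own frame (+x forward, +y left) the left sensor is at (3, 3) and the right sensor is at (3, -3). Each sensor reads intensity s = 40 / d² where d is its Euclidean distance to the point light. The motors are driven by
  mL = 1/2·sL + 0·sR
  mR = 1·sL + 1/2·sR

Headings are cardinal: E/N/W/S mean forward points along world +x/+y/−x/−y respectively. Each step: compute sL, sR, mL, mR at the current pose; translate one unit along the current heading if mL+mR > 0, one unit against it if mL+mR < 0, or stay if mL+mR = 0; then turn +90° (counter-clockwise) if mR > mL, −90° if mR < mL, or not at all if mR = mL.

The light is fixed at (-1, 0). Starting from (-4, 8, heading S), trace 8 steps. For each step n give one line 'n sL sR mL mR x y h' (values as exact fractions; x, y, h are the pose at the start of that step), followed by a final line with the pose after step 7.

n=0: pose=(-4,8,S); sL=8/5, sR=40/61; mL=4/5, mR=588/305; mL+mR=832/305 → advance +1; mR−mL=344/305 → turn +1·90°
n=1: pose=(-4,7,E); sL=2/5, sR=5/2; mL=1/5, mR=33/20; mL+mR=37/20 → advance +1; mR−mL=29/20 → turn +1·90°
n=2: pose=(-3,7,N); sL=8/25, sR=40/101; mL=4/25, mR=1308/2525; mL+mR=1712/2525 → advance +1; mR−mL=904/2525 → turn +1·90°
n=3: pose=(-3,8,W); sL=4/5, sR=20/73; mL=2/5, mR=342/365; mL+mR=488/365 → advance +1; mR−mL=196/365 → turn +1·90°
n=4: pose=(-4,8,S); sL=8/5, sR=40/61; mL=4/5, mR=588/305; mL+mR=832/305 → advance +1; mR−mL=344/305 → turn +1·90°
n=5: pose=(-4,7,E); sL=2/5, sR=5/2; mL=1/5, mR=33/20; mL+mR=37/20 → advance +1; mR−mL=29/20 → turn +1·90°
n=6: pose=(-3,7,N); sL=8/25, sR=40/101; mL=4/25, mR=1308/2525; mL+mR=1712/2525 → advance +1; mR−mL=904/2525 → turn +1·90°
n=7: pose=(-3,8,W); sL=4/5, sR=20/73; mL=2/5, mR=342/365; mL+mR=488/365 → advance +1; mR−mL=196/365 → turn +1·90°

0 8/5 40/61 4/5 588/305 -4 8 S
1 2/5 5/2 1/5 33/20 -4 7 E
2 8/25 40/101 4/25 1308/2525 -3 7 N
3 4/5 20/73 2/5 342/365 -3 8 W
4 8/5 40/61 4/5 588/305 -4 8 S
5 2/5 5/2 1/5 33/20 -4 7 E
6 8/25 40/101 4/25 1308/2525 -3 7 N
7 4/5 20/73 2/5 342/365 -3 8 W
final -4 8 S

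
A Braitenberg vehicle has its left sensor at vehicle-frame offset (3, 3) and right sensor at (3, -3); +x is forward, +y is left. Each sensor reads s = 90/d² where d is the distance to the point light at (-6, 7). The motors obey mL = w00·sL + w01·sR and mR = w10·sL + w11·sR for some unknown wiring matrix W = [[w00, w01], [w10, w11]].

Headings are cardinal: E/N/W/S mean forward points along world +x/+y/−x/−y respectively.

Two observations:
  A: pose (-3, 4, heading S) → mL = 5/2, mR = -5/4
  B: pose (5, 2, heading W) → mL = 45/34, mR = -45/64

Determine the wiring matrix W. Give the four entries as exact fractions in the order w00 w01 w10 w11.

obs A: pose=(-3,4,S) → sL=5/4, sR=5/2, mL=5/2, mR=-5/4
obs B: pose=(5,2,W) → sL=45/64, sR=45/34, mL=45/34, mR=-45/64
sensor matrix S = [[5/4, 5/2], [45/64, 45/34]]; det S = -225/2176
solve [mL_A; mL_B] = S·[w00; w01] and [mR_A; mR_B] = S·[w10; w11]:
  w00 = 0, w01 = 1, w10 = -1, w11 = 0

0 1 -1 0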